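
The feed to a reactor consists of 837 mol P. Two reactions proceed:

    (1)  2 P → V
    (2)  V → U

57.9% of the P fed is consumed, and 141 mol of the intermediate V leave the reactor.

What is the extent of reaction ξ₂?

ξ₂ = 101 mol

Conversion of P: P consumed = 2ξ₁ = 0.579 × 837 → ξ₁ = 242.3 mol.
V balance: n_V = 0 + 1ξ₁ − 1ξ₂ = 141 → ξ₂ = (1·242.3 − 141)/1 = 101.3 mol.
Outlet amounts (n = n₀ + Σ ν·ξ):
  P: 837 − 2(242.3) = 352.4
  V: 0 + 1(242.3) − 1(101.3) = 141
  U: 0 + 1(101.3) = 101.3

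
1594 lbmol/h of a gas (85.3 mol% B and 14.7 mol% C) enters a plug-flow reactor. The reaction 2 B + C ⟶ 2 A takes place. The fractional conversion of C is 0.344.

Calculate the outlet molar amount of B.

1200 lbmol/h

C reacted = 0.344 × 234.3 = 80.61 lbmol/h; ν_C = −1, so ξ = 80.61/1 = 80.61 lbmol/h.
Outlet amounts (n = n₀ + ν ξ):
  B: 1360 − 2(80.61) = 1198
  C: 234.3 − 1(80.61) = 153.7
  A: 0 + 2(80.61) = 161.2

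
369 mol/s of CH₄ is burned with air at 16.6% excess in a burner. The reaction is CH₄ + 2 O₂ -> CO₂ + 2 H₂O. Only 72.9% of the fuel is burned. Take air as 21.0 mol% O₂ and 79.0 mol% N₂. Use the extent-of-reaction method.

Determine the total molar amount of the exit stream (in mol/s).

Stoichiometric O₂ = 2 × 369 = 738 mol/s; O₂ fed = 738 × 1.166 = 860.5 mol/s.
N₂ fed = 860.5 × 79/21 = 3237 mol/s.
Fuel reacted = 0.729 × 369 → ξ = 269 mol/s.
Outlet (n = n₀ + ν ξ):
  CH₄: 369 − 1(269) = 100
  O₂: 860.5 − 2(269) = 322.5
  N₂: 3237 (inert)
  CO₂: 0 + 1(269) = 269
  H₂O: 0 + 2(269) = 538
Total out = 100 + 322.5 + 3237 + 269 + 538 = 4467 mol/s.

4470 mol/s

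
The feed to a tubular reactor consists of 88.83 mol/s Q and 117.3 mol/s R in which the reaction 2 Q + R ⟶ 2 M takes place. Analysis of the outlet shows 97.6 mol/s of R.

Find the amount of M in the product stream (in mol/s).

39.4 mol/s

For R: n = n₀ − 1ξ → 97.6 = 117.3 − 1ξ, giving ξ = 19.7 mol/s.
Outlet amounts (n = n₀ + ν ξ):
  Q: 88.83 − 2(19.7) = 49.43
  R: 117.3 − 1(19.7) = 97.6
  M: 0 + 2(19.7) = 39.4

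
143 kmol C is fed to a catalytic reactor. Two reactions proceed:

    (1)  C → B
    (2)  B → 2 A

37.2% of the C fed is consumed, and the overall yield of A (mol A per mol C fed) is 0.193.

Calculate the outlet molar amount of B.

39.4 kmol

Conversion of C: C consumed = 1ξ₁ = 0.372 × 143 → ξ₁ = 53.2 kmol.
Yield of A: 2ξ₂ / 143 = 0.193 → ξ₂ = 13.8 kmol.
Outlet amounts (n = n₀ + Σ ν·ξ):
  C: 143 − 1(53.2) = 89.8
  B: 0 + 1(53.2) − 1(13.8) = 39.4
  A: 0 + 2(13.8) = 27.6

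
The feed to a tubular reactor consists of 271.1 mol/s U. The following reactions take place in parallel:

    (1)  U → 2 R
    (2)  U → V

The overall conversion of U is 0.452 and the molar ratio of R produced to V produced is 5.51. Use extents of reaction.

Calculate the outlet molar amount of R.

180 mol/s

Conversion of U: U consumed = 0.452 × 271.1 = 122.5 mol/s = 1ξ₁ + 1ξ₂.
Selectivity: 2ξ₁ / (1ξ₂) = 5.51 → ξ₁ = 2.755 ξ₂.
Substitute: (1·2.755 + 1) ξ₂ = 122.5 → ξ₂ = 32.63 mol/s, ξ₁ = 89.9 mol/s.
Outlet amounts (n = n₀ + Σ ν·ξ):
  U: 271.1 − 1(89.9) − 1(32.63) = 148.6
  R: 0 + 2(89.9) = 179.8
  V: 0 + 1(32.63) = 32.63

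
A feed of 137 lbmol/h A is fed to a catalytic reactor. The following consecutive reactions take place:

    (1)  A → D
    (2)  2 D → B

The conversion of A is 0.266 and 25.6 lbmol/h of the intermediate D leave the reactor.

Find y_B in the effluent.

Conversion of A: A consumed = 1ξ₁ = 0.266 × 137 → ξ₁ = 36.44 lbmol/h.
D balance: n_D = 0 + 1ξ₁ − 2ξ₂ = 25.6 → ξ₂ = (1·36.44 − 25.6)/2 = 5.421 lbmol/h.
Outlet amounts (n = n₀ + Σ ν·ξ):
  A: 137 − 1(36.44) = 100.6
  D: 0 + 1(36.44) − 2(5.421) = 25.6
  B: 0 + 1(5.421) = 5.421
Total out = 131.6 lbmol/h; y_B = 5.421 / 131.6 = 0.0412.

0.0412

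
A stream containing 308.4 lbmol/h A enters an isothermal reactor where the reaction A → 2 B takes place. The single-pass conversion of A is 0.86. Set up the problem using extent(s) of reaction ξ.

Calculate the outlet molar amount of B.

530 lbmol/h

A reacted = 0.86 × 308.4 = 265.2 lbmol/h; ν_A = −1, so ξ = 265.2/1 = 265.2 lbmol/h.
Outlet amounts (n = n₀ + ν ξ):
  A: 308.4 − 1(265.2) = 43.18
  B: 0 + 2(265.2) = 530.4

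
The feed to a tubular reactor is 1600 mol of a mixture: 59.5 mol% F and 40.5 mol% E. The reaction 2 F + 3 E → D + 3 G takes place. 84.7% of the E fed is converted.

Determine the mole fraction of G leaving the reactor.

E reacted = 0.847 × 648 = 548.9 mol; ν_E = −3, so ξ = 548.9/3 = 183 mol.
Outlet amounts (n = n₀ + ν ξ):
  F: 952 − 2(183) = 586.1
  E: 648 − 3(183) = 99.14
  D: 0 + 1(183) = 183
  G: 0 + 3(183) = 548.9
Total out = 1417 mol; y_G = 548.9 / 1417 = 0.3873.

0.387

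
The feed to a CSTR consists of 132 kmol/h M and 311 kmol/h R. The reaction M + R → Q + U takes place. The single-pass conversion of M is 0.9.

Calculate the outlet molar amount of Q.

M reacted = 0.9 × 132 = 118.8 kmol/h; ν_M = −1, so ξ = 118.8/1 = 118.8 kmol/h.
Outlet amounts (n = n₀ + ν ξ):
  M: 132 − 1(118.8) = 13.2
  R: 311 − 1(118.8) = 192.2
  Q: 0 + 1(118.8) = 118.8
  U: 0 + 1(118.8) = 118.8

119 kmol/h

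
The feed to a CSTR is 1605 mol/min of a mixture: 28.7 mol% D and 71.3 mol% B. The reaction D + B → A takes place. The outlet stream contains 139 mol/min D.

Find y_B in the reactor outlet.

For D: n = n₀ − 1ξ → 139 = 460.6 − 1ξ, giving ξ = 321.6 mol/min.
Outlet amounts (n = n₀ + ν ξ):
  D: 460.6 − 1(321.6) = 139
  B: 1144 − 1(321.6) = 822.7
  A: 0 + 1(321.6) = 321.6
Total out = 1283 mol/min; y_B = 822.7 / 1283 = 0.6411.

0.641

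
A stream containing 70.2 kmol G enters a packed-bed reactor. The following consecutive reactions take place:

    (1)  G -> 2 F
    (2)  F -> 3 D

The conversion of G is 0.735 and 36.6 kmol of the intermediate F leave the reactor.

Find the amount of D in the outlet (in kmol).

200 kmol

Conversion of G: G consumed = 1ξ₁ = 0.735 × 70.2 → ξ₁ = 51.6 kmol.
F balance: n_F = 0 + 2ξ₁ − 1ξ₂ = 36.6 → ξ₂ = (2·51.6 − 36.6)/1 = 66.59 kmol.
Outlet amounts (n = n₀ + Σ ν·ξ):
  G: 70.2 − 1(51.6) = 18.6
  F: 0 + 2(51.6) − 1(66.59) = 36.6
  D: 0 + 3(66.59) = 199.8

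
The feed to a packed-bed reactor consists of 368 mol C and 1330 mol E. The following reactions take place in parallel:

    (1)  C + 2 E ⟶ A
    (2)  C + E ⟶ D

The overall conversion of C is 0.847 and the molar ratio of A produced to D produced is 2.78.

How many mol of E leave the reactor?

Conversion of C: C consumed = 0.847 × 368 = 311.7 mol = 1ξ₁ + 1ξ₂.
Selectivity: 1ξ₁ / (1ξ₂) = 2.78 → ξ₁ = 2.78 ξ₂.
Substitute: (1·2.78 + 1) ξ₂ = 311.7 → ξ₂ = 82.46 mol, ξ₁ = 229.2 mol.
Outlet amounts (n = n₀ + Σ ν·ξ):
  C: 368 − 1(229.2) − 1(82.46) = 56.3
  E: 1330 − 2(229.2) − 1(82.46) = 789.1
  A: 0 + 1(229.2) = 229.2
  D: 0 + 1(82.46) = 82.46

789 mol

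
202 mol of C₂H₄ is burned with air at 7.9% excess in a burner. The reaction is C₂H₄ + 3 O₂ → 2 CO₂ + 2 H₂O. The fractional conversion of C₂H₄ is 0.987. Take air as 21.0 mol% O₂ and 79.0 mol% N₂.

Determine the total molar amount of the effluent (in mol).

Stoichiometric O₂ = 3 × 202 = 606 mol; O₂ fed = 606 × 1.079 = 653.9 mol.
N₂ fed = 653.9 × 79/21 = 2460 mol.
Fuel reacted = 0.987 × 202 → ξ = 199.4 mol.
Outlet (n = n₀ + ν ξ):
  C₂H₄: 202 − 1(199.4) = 2.626
  O₂: 653.9 − 3(199.4) = 55.75
  N₂: 2460 (inert)
  CO₂: 0 + 2(199.4) = 398.7
  H₂O: 0 + 2(199.4) = 398.7
Total out = 2.626 + 55.75 + 2460 + 398.7 + 398.7 = 3316 mol.

3320 mol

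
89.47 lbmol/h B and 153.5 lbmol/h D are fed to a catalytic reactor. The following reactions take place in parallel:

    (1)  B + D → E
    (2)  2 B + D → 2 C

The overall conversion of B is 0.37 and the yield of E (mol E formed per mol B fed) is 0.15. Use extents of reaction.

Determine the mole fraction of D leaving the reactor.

0.593

Yield of E: 1ξ₁ / 89.47 = 0.15 → ξ₁ = 13.42 lbmol/h.
Conversion of B: 1ξ₁ + 2ξ₂ = 0.37 × 89.47 = 33.1 → ξ₂ = 9.842 lbmol/h.
Outlet amounts (n = n₀ + Σ ν·ξ):
  B: 89.47 − 1(13.42) − 2(9.842) = 56.37
  D: 153.5 − 1(13.42) − 1(9.842) = 130.2
  E: 0 + 1(13.42) = 13.42
  C: 0 + 2(9.842) = 19.68
Total out = 219.7 lbmol/h; y_D = 130.2 / 219.7 = 0.5928.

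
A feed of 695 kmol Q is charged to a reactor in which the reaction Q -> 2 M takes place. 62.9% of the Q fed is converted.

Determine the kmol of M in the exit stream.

874 kmol

Q reacted = 0.629 × 695 = 437.2 kmol; ν_Q = −1, so ξ = 437.2/1 = 437.2 kmol.
Outlet amounts (n = n₀ + ν ξ):
  Q: 695 − 1(437.2) = 257.8
  M: 0 + 2(437.2) = 874.3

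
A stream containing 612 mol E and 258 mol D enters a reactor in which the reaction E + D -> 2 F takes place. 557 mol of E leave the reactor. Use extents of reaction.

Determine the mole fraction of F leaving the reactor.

0.126

For E: n = n₀ − 1ξ → 557 = 612 − 1ξ, giving ξ = 55 mol.
Outlet amounts (n = n₀ + ν ξ):
  E: 612 − 1(55) = 557
  D: 258 − 1(55) = 203
  F: 0 + 2(55) = 110
Total out = 870 mol; y_F = 110 / 870 = 0.1264.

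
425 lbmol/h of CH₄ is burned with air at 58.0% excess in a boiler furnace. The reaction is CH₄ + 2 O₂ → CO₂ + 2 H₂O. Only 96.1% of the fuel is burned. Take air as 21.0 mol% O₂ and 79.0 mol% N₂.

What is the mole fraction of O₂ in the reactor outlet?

0.0771

Stoichiometric O₂ = 2 × 425 = 850 lbmol/h; O₂ fed = 850 × 1.580 = 1343 lbmol/h.
N₂ fed = 1343 × 79/21 = 5052 lbmol/h.
Fuel reacted = 0.961 × 425 → ξ = 408.4 lbmol/h.
Outlet (n = n₀ + ν ξ):
  CH₄: 425 − 1(408.4) = 16.57
  O₂: 1343 − 2(408.4) = 526.1
  N₂: 5052 (inert)
  CO₂: 0 + 1(408.4) = 408.4
  H₂O: 0 + 2(408.4) = 816.9
Total out = 6820 lbmol/h; y_O₂ = 526.1 / 6820 = 0.07715.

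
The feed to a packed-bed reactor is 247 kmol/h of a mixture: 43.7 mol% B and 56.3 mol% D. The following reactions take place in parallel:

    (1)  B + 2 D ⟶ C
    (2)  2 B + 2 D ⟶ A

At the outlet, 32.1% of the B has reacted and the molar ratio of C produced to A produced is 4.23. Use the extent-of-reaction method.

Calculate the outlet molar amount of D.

80.9 kmol/h

Conversion of B: B consumed = 0.321 × 107.9 = 34.65 kmol/h = 1ξ₁ + 2ξ₂.
Selectivity: 1ξ₁ / (1ξ₂) = 4.23 → ξ₁ = 4.23 ξ₂.
Substitute: (1·4.23 + 2) ξ₂ = 34.65 → ξ₂ = 5.562 kmol/h, ξ₁ = 23.53 kmol/h.
Outlet amounts (n = n₀ + Σ ν·ξ):
  B: 107.9 − 1(23.53) − 2(5.562) = 73.29
  D: 139.1 − 2(23.53) − 2(5.562) = 80.89
  C: 0 + 1(23.53) = 23.53
  A: 0 + 1(5.562) = 5.562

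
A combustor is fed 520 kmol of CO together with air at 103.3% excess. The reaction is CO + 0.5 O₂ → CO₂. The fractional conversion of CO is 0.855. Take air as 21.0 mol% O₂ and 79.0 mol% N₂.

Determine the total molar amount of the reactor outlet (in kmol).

Stoichiometric O₂ = 0.5 × 520 = 260 kmol; O₂ fed = 260 × 2.033 = 528.6 kmol.
N₂ fed = 528.6 × 79/21 = 1988 kmol.
Fuel reacted = 0.855 × 520 → ξ = 444.6 kmol.
Outlet (n = n₀ + ν ξ):
  CO: 520 − 1(444.6) = 75.4
  O₂: 528.6 − 0.5(444.6) = 306.3
  N₂: 1988 (inert)
  CO₂: 0 + 1(444.6) = 444.6
Total out = 75.4 + 306.3 + 1988 + 444.6 = 2815 kmol.

2810 kmol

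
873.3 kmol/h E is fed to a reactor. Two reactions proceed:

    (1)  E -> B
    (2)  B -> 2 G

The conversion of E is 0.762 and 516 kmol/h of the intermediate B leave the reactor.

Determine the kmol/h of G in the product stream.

299 kmol/h

Conversion of E: E consumed = 1ξ₁ = 0.762 × 873.3 → ξ₁ = 665.5 kmol/h.
B balance: n_B = 0 + 1ξ₁ − 1ξ₂ = 516 → ξ₂ = (1·665.5 − 516)/1 = 149.5 kmol/h.
Outlet amounts (n = n₀ + Σ ν·ξ):
  E: 873.3 − 1(665.5) = 207.8
  B: 0 + 1(665.5) − 1(149.5) = 516
  G: 0 + 2(149.5) = 298.9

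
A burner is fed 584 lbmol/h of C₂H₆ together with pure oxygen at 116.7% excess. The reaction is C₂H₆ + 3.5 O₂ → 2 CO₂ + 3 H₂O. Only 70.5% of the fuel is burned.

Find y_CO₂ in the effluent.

0.158

Stoichiometric O₂ = 3.5 × 584 = 2044 lbmol/h; O₂ fed = 2044 × 2.167 = 4429 lbmol/h.
Fuel reacted = 0.705 × 584 → ξ = 411.7 lbmol/h.
Outlet (n = n₀ + ν ξ):
  C₂H₆: 584 − 1(411.7) = 172.3
  O₂: 4429 − 3.5(411.7) = 2988
  CO₂: 0 + 2(411.7) = 823.4
  H₂O: 0 + 3(411.7) = 1235
Total out = 5219 lbmol/h; y_CO₂ = 823.4 / 5219 = 0.1578.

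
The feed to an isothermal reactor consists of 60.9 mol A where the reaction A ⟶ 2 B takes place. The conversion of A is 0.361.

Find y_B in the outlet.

A reacted = 0.361 × 60.9 = 21.98 mol; ν_A = −1, so ξ = 21.98/1 = 21.98 mol.
Outlet amounts (n = n₀ + ν ξ):
  A: 60.9 − 1(21.98) = 38.92
  B: 0 + 2(21.98) = 43.97
Total out = 82.88 mol; y_B = 43.97 / 82.88 = 0.5305.

0.53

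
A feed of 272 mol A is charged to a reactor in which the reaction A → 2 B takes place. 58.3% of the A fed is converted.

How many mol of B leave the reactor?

317 mol

A reacted = 0.583 × 272 = 158.6 mol; ν_A = −1, so ξ = 158.6/1 = 158.6 mol.
Outlet amounts (n = n₀ + ν ξ):
  A: 272 − 1(158.6) = 113.4
  B: 0 + 2(158.6) = 317.2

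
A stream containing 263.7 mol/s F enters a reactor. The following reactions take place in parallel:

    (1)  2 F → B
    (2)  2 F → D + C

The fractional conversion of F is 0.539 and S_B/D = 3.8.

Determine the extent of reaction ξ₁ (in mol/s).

Conversion of F: F consumed = 0.539 × 263.7 = 142.1 mol/s = 2ξ₁ + 2ξ₂.
Selectivity: 1ξ₁ / (1ξ₂) = 3.8 → ξ₁ = 3.8 ξ₂.
Substitute: (2·3.8 + 2) ξ₂ = 142.1 → ξ₂ = 14.81 mol/s, ξ₁ = 56.26 mol/s.
Outlet amounts (n = n₀ + Σ ν·ξ):
  F: 263.7 − 2(56.26) − 2(14.81) = 121.6
  B: 0 + 1(56.26) = 56.26
  D: 0 + 1(14.81) = 14.81
  C: 0 + 1(14.81) = 14.81

ξ₁ = 56.3 mol/s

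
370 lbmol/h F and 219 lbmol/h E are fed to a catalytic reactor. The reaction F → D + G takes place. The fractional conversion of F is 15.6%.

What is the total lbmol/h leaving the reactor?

647 lbmol/h

F reacted = 0.156 × 370 = 57.72 lbmol/h; ν_F = −1, so ξ = 57.72/1 = 57.72 lbmol/h.
Outlet amounts (n = n₀ + ν ξ):
  F: 370 − 1(57.72) = 312.3
  D: 0 + 1(57.72) = 57.72
  G: 0 + 1(57.72) = 57.72
  E: 219 (inert)
Total out = 312.3 + 57.72 + 57.72 + 219 = 646.7 lbmol/h.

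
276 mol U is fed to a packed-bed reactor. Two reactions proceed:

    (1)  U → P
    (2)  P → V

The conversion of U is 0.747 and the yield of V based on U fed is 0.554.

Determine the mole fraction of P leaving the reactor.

0.193

Conversion of U: U consumed = 1ξ₁ = 0.747 × 276 → ξ₁ = 206.2 mol.
Yield of V: 1ξ₂ / 276 = 0.554 → ξ₂ = 152.9 mol.
Outlet amounts (n = n₀ + Σ ν·ξ):
  U: 276 − 1(206.2) = 69.83
  P: 0 + 1(206.2) − 1(152.9) = 53.27
  V: 0 + 1(152.9) = 152.9
Total out = 276 mol; y_P = 53.27 / 276 = 0.193.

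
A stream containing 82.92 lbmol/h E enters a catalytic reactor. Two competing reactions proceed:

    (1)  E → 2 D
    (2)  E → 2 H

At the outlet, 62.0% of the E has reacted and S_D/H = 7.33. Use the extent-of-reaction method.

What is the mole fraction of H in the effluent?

0.0919

Conversion of E: E consumed = 0.62 × 82.92 = 51.41 lbmol/h = 1ξ₁ + 1ξ₂.
Selectivity: 2ξ₁ / (2ξ₂) = 7.33 → ξ₁ = 7.33 ξ₂.
Substitute: (1·7.33 + 1) ξ₂ = 51.41 → ξ₂ = 6.172 lbmol/h, ξ₁ = 45.24 lbmol/h.
Outlet amounts (n = n₀ + Σ ν·ξ):
  E: 82.92 − 1(45.24) − 1(6.172) = 31.51
  D: 0 + 2(45.24) = 90.48
  H: 0 + 2(6.172) = 12.34
Total out = 134.3 lbmol/h; y_H = 12.34 / 134.3 = 0.09189.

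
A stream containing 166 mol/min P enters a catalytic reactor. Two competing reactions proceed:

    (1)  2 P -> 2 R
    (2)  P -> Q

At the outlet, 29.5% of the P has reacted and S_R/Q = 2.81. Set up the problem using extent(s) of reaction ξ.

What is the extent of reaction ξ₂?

Conversion of P: P consumed = 0.295 × 166 = 48.97 mol/min = 2ξ₁ + 1ξ₂.
Selectivity: 2ξ₁ / (1ξ₂) = 2.81 → ξ₁ = 1.405 ξ₂.
Substitute: (2·1.405 + 1) ξ₂ = 48.97 → ξ₂ = 12.85 mol/min, ξ₁ = 18.06 mol/min.
Outlet amounts (n = n₀ + Σ ν·ξ):
  P: 166 − 2(18.06) − 1(12.85) = 117
  R: 0 + 2(18.06) = 36.12
  Q: 0 + 1(12.85) = 12.85

ξ₂ = 12.9 mol/min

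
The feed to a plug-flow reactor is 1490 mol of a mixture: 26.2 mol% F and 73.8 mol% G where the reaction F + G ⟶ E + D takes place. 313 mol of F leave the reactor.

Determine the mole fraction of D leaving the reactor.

For F: n = n₀ − 1ξ → 313 = 390.4 − 1ξ, giving ξ = 77.38 mol.
Outlet amounts (n = n₀ + ν ξ):
  F: 390.4 − 1(77.38) = 313
  G: 1100 − 1(77.38) = 1022
  E: 0 + 1(77.38) = 77.38
  D: 0 + 1(77.38) = 77.38
Total out = 1490 mol; y_D = 77.38 / 1490 = 0.05193.

0.0519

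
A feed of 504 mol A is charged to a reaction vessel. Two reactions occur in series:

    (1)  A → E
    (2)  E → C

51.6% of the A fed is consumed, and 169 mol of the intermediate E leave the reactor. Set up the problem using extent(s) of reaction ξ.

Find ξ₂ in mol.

Conversion of A: A consumed = 1ξ₁ = 0.516 × 504 → ξ₁ = 260.1 mol.
E balance: n_E = 0 + 1ξ₁ − 1ξ₂ = 169 → ξ₂ = (1·260.1 − 169)/1 = 91.06 mol.
Outlet amounts (n = n₀ + Σ ν·ξ):
  A: 504 − 1(260.1) = 243.9
  E: 0 + 1(260.1) − 1(91.06) = 169
  C: 0 + 1(91.06) = 91.06

ξ₂ = 91.1 mol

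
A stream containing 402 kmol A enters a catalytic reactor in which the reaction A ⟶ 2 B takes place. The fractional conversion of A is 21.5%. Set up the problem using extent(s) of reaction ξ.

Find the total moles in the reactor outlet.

A reacted = 0.215 × 402 = 86.43 kmol; ν_A = −1, so ξ = 86.43/1 = 86.43 kmol.
Outlet amounts (n = n₀ + ν ξ):
  A: 402 − 1(86.43) = 315.6
  B: 0 + 2(86.43) = 172.9
Total out = 315.6 + 172.9 = 488.4 kmol.

488 kmol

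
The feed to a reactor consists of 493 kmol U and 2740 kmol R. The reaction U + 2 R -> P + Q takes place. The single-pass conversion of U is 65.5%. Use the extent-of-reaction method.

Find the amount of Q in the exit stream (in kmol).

323 kmol

U reacted = 0.655 × 493 = 322.9 kmol; ν_U = −1, so ξ = 322.9/1 = 322.9 kmol.
Outlet amounts (n = n₀ + ν ξ):
  U: 493 − 1(322.9) = 170.1
  R: 2740 − 2(322.9) = 2094
  P: 0 + 1(322.9) = 322.9
  Q: 0 + 1(322.9) = 322.9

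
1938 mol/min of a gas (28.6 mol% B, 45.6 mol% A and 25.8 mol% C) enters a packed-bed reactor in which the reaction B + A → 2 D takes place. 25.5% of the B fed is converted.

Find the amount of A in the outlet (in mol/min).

B reacted = 0.255 × 554.3 = 141.3 mol/min; ν_B = −1, so ξ = 141.3/1 = 141.3 mol/min.
Outlet amounts (n = n₀ + ν ξ):
  B: 554.3 − 1(141.3) = 412.9
  A: 883.7 − 1(141.3) = 742.4
  D: 0 + 2(141.3) = 282.7
  C: 500 (inert)

742 mol/min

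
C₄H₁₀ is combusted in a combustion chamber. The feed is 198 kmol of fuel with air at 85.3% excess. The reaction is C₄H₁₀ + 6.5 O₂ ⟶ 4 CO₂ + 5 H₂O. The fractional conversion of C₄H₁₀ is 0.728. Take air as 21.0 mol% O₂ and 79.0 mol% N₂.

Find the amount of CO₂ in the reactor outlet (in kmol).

Stoichiometric O₂ = 6.5 × 198 = 1287 kmol; O₂ fed = 1287 × 1.853 = 2385 kmol.
N₂ fed = 2385 × 79/21 = 8971 kmol.
Fuel reacted = 0.728 × 198 → ξ = 144.1 kmol.
Outlet (n = n₀ + ν ξ):
  C₄H₁₀: 198 − 1(144.1) = 53.86
  O₂: 2385 − 6.5(144.1) = 1448
  N₂: 8971 (inert)
  CO₂: 0 + 4(144.1) = 576.6
  H₂O: 0 + 5(144.1) = 720.7

577 kmol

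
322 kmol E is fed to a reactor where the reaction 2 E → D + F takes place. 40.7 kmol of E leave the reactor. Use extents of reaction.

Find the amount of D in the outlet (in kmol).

141 kmol

For E: n = n₀ − 2ξ → 40.7 = 322 − 2ξ, giving ξ = 140.7 kmol.
Outlet amounts (n = n₀ + ν ξ):
  E: 322 − 2(140.7) = 40.7
  D: 0 + 1(140.7) = 140.7
  F: 0 + 1(140.7) = 140.7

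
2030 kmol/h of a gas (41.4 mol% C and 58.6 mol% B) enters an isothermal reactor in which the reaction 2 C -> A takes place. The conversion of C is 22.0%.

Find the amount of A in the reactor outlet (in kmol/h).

92.4 kmol/h

C reacted = 0.22 × 840.4 = 184.9 kmol/h; ν_C = −2, so ξ = 184.9/2 = 92.45 kmol/h.
Outlet amounts (n = n₀ + ν ξ):
  C: 840.4 − 2(92.45) = 655.5
  A: 0 + 1(92.45) = 92.45
  B: 1190 (inert)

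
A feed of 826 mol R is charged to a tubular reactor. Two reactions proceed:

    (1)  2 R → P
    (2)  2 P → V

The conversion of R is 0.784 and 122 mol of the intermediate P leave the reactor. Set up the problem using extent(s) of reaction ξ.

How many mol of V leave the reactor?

101 mol

Conversion of R: R consumed = 2ξ₁ = 0.784 × 826 → ξ₁ = 323.8 mol.
P balance: n_P = 0 + 1ξ₁ − 2ξ₂ = 122 → ξ₂ = (1·323.8 − 122)/2 = 100.9 mol.
Outlet amounts (n = n₀ + Σ ν·ξ):
  R: 826 − 2(323.8) = 178.4
  P: 0 + 1(323.8) − 2(100.9) = 122
  V: 0 + 1(100.9) = 100.9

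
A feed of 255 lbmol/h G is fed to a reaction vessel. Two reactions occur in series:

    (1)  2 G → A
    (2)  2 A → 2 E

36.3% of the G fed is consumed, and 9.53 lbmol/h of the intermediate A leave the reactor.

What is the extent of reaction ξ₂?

Conversion of G: G consumed = 2ξ₁ = 0.363 × 255 → ξ₁ = 46.28 lbmol/h.
A balance: n_A = 0 + 1ξ₁ − 2ξ₂ = 9.53 → ξ₂ = (1·46.28 − 9.53)/2 = 18.38 lbmol/h.
Outlet amounts (n = n₀ + Σ ν·ξ):
  G: 255 − 2(46.28) = 162.4
  A: 0 + 1(46.28) − 2(18.38) = 9.53
  E: 0 + 2(18.38) = 36.75

ξ₂ = 18.4 lbmol/h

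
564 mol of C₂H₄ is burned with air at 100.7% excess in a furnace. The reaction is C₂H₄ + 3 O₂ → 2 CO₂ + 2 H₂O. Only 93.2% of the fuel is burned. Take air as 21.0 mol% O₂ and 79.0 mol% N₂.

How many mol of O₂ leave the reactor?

Stoichiometric O₂ = 3 × 564 = 1692 mol; O₂ fed = 1692 × 2.007 = 3396 mol.
N₂ fed = 3396 × 79/21 = 12770 mol.
Fuel reacted = 0.932 × 564 → ξ = 525.6 mol.
Outlet (n = n₀ + ν ξ):
  C₂H₄: 564 − 1(525.6) = 38.35
  O₂: 3396 − 3(525.6) = 1819
  N₂: 12770 (inert)
  CO₂: 0 + 2(525.6) = 1051
  H₂O: 0 + 2(525.6) = 1051

1820 mol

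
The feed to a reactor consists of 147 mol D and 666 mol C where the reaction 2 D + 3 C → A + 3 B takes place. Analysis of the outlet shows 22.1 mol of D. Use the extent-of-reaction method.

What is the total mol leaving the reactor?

751 mol

For D: n = n₀ − 2ξ → 22.1 = 147 − 2ξ, giving ξ = 62.45 mol.
Outlet amounts (n = n₀ + ν ξ):
  D: 147 − 2(62.45) = 22.1
  C: 666 − 3(62.45) = 478.6
  A: 0 + 1(62.45) = 62.45
  B: 0 + 3(62.45) = 187.4
Total out = 22.1 + 478.6 + 62.45 + 187.4 = 750.5 mol.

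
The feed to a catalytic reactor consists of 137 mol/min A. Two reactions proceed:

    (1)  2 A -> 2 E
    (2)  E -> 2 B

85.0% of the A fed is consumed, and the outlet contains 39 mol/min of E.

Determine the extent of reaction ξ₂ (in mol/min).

ξ₂ = 77.5 mol/min

Conversion of A: A consumed = 2ξ₁ = 0.85 × 137 → ξ₁ = 58.23 mol/min.
E balance: n_E = 0 + 2ξ₁ − 1ξ₂ = 39 → ξ₂ = (2·58.23 − 39)/1 = 77.45 mol/min.
Outlet amounts (n = n₀ + Σ ν·ξ):
  A: 137 − 2(58.23) = 20.55
  E: 0 + 2(58.23) − 1(77.45) = 39
  B: 0 + 2(77.45) = 154.9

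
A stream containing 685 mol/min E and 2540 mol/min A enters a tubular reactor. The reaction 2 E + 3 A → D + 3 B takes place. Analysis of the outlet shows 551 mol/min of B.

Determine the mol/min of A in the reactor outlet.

For B: n = n₀ + 3ξ → 551 = 0 + 3ξ, giving ξ = 183.7 mol/min.
Outlet amounts (n = n₀ + ν ξ):
  E: 685 − 2(183.7) = 317.7
  A: 2540 − 3(183.7) = 1989
  D: 0 + 1(183.7) = 183.7
  B: 0 + 3(183.7) = 551

1990 mol/min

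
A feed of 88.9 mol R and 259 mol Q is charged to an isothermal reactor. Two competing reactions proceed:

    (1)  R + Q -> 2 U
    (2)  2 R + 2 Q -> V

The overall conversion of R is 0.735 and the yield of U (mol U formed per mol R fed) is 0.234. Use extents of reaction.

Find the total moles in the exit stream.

Yield of U: 2ξ₁ / 88.9 = 0.234 → ξ₁ = 10.4 mol.
Conversion of R: 1ξ₁ + 2ξ₂ = 0.735 × 88.9 = 65.34 → ξ₂ = 27.47 mol.
Outlet amounts (n = n₀ + Σ ν·ξ):
  R: 88.9 − 1(10.4) − 2(27.47) = 23.56
  Q: 259 − 1(10.4) − 2(27.47) = 193.7
  U: 0 + 2(10.4) = 20.8
  V: 0 + 1(27.47) = 27.47
Total out = 23.56 + 193.7 + 20.8 + 27.47 = 265.5 mol.

265 mol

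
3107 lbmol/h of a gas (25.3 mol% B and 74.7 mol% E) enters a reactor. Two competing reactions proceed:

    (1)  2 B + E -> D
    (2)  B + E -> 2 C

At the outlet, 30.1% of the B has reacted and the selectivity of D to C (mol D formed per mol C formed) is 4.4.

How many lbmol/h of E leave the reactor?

Conversion of B: B consumed = 0.301 × 786.1 = 236.6 lbmol/h = 2ξ₁ + 1ξ₂.
Selectivity: 1ξ₁ / (2ξ₂) = 4.4 → ξ₁ = 8.8 ξ₂.
Substitute: (2·8.8 + 1) ξ₂ = 236.6 → ξ₂ = 12.72 lbmol/h, ξ₁ = 111.9 lbmol/h.
Outlet amounts (n = n₀ + Σ ν·ξ):
  B: 786.1 − 2(111.9) − 1(12.72) = 549.5
  E: 2321 − 1(111.9) − 1(12.72) = 2196
  D: 0 + 1(111.9) = 111.9
  C: 0 + 2(12.72) = 25.44

2200 lbmol/h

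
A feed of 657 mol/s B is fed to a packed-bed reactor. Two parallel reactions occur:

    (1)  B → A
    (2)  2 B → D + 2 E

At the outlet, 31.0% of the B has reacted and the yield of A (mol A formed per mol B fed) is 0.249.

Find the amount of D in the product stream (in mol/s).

20 mol/s

Yield of A: 1ξ₁ / 657 = 0.249 → ξ₁ = 163.6 mol/s.
Conversion of B: 1ξ₁ + 2ξ₂ = 0.31 × 657 = 203.7 → ξ₂ = 20.04 mol/s.
Outlet amounts (n = n₀ + Σ ν·ξ):
  B: 657 − 1(163.6) − 2(20.04) = 453.3
  A: 0 + 1(163.6) = 163.6
  D: 0 + 1(20.04) = 20.04
  E: 0 + 2(20.04) = 40.08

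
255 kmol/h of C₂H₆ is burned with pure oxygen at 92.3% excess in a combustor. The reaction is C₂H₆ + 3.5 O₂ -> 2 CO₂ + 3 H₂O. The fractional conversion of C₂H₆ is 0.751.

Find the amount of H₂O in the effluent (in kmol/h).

575 kmol/h

Stoichiometric O₂ = 3.5 × 255 = 892.5 kmol/h; O₂ fed = 892.5 × 1.923 = 1716 kmol/h.
Fuel reacted = 0.751 × 255 → ξ = 191.5 kmol/h.
Outlet (n = n₀ + ν ξ):
  C₂H₆: 255 − 1(191.5) = 63.5
  O₂: 1716 − 3.5(191.5) = 1046
  CO₂: 0 + 2(191.5) = 383
  H₂O: 0 + 3(191.5) = 574.5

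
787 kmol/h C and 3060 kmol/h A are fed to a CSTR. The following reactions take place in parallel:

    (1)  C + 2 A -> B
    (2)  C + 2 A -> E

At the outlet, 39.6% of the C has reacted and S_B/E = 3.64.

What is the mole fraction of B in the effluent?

Conversion of C: C consumed = 0.396 × 787 = 311.7 kmol/h = 1ξ₁ + 1ξ₂.
Selectivity: 1ξ₁ / (1ξ₂) = 3.64 → ξ₁ = 3.64 ξ₂.
Substitute: (1·3.64 + 1) ξ₂ = 311.7 → ξ₂ = 67.17 kmol/h, ξ₁ = 244.5 kmol/h.
Outlet amounts (n = n₀ + Σ ν·ξ):
  C: 787 − 1(244.5) − 1(67.17) = 475.3
  A: 3060 − 2(244.5) − 2(67.17) = 2437
  B: 0 + 1(244.5) = 244.5
  E: 0 + 1(67.17) = 67.17
Total out = 3224 kmol/h; y_B = 244.5 / 3224 = 0.07584.

0.0758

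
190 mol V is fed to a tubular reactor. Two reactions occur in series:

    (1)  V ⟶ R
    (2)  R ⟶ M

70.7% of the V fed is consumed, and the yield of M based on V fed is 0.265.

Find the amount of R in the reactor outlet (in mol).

Conversion of V: V consumed = 1ξ₁ = 0.707 × 190 → ξ₁ = 134.3 mol.
Yield of M: 1ξ₂ / 190 = 0.265 → ξ₂ = 50.35 mol.
Outlet amounts (n = n₀ + Σ ν·ξ):
  V: 190 − 1(134.3) = 55.67
  R: 0 + 1(134.3) − 1(50.35) = 83.98
  M: 0 + 1(50.35) = 50.35

84 mol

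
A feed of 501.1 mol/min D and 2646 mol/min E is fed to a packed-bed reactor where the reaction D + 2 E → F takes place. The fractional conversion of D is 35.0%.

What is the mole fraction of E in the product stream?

0.821

D reacted = 0.35 × 501.1 = 175.4 mol/min; ν_D = −1, so ξ = 175.4/1 = 175.4 mol/min.
Outlet amounts (n = n₀ + ν ξ):
  D: 501.1 − 1(175.4) = 325.7
  E: 2646 − 2(175.4) = 2295
  F: 0 + 1(175.4) = 175.4
Total out = 2796 mol/min; y_E = 2295 / 2796 = 0.8208.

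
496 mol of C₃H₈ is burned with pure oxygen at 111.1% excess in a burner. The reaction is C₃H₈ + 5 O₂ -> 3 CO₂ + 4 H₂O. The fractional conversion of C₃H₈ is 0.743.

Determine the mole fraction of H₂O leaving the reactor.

0.242

Stoichiometric O₂ = 5 × 496 = 2480 mol; O₂ fed = 2480 × 2.111 = 5235 mol.
Fuel reacted = 0.743 × 496 → ξ = 368.5 mol.
Outlet (n = n₀ + ν ξ):
  C₃H₈: 496 − 1(368.5) = 127.5
  O₂: 5235 − 5(368.5) = 3393
  CO₂: 0 + 3(368.5) = 1106
  H₂O: 0 + 4(368.5) = 1474
Total out = 6100 mol; y_H₂O = 1474 / 6100 = 0.2417.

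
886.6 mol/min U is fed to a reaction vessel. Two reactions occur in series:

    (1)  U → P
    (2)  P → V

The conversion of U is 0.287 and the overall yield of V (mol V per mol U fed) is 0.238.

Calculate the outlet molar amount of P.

43.4 mol/min

Conversion of U: U consumed = 1ξ₁ = 0.287 × 886.6 → ξ₁ = 254.5 mol/min.
Yield of V: 1ξ₂ / 886.6 = 0.238 → ξ₂ = 211 mol/min.
Outlet amounts (n = n₀ + Σ ν·ξ):
  U: 886.6 − 1(254.5) = 632.1
  P: 0 + 1(254.5) − 1(211) = 43.44
  V: 0 + 1(211) = 211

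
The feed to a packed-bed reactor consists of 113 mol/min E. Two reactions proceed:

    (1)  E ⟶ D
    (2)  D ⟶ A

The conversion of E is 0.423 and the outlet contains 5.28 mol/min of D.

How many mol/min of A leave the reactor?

Conversion of E: E consumed = 1ξ₁ = 0.423 × 113 → ξ₁ = 47.8 mol/min.
D balance: n_D = 0 + 1ξ₁ − 1ξ₂ = 5.28 → ξ₂ = (1·47.8 − 5.28)/1 = 42.52 mol/min.
Outlet amounts (n = n₀ + Σ ν·ξ):
  E: 113 − 1(47.8) = 65.2
  D: 0 + 1(47.8) − 1(42.52) = 5.28
  A: 0 + 1(42.52) = 42.52

42.5 mol/min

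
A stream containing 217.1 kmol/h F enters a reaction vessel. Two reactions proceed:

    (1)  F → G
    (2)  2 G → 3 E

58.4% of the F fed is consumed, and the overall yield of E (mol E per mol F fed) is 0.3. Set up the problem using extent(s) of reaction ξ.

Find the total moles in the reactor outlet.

Conversion of F: F consumed = 1ξ₁ = 0.584 × 217.1 → ξ₁ = 126.8 kmol/h.
Yield of E: 3ξ₂ / 217.1 = 0.3 → ξ₂ = 21.71 kmol/h.
Outlet amounts (n = n₀ + Σ ν·ξ):
  F: 217.1 − 1(126.8) = 90.31
  G: 0 + 1(126.8) − 2(21.71) = 83.37
  E: 0 + 3(21.71) = 65.13
Total out = 90.31 + 83.37 + 65.13 = 238.8 kmol/h.

239 kmol/h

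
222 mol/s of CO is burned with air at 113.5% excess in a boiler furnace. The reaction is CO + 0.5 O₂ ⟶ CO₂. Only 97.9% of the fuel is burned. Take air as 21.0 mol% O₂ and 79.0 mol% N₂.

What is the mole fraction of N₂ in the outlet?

Stoichiometric O₂ = 0.5 × 222 = 111 mol/s; O₂ fed = 111 × 2.135 = 237 mol/s.
N₂ fed = 237 × 79/21 = 891.5 mol/s.
Fuel reacted = 0.979 × 222 → ξ = 217.3 mol/s.
Outlet (n = n₀ + ν ξ):
  CO: 222 − 1(217.3) = 4.662
  O₂: 237 − 0.5(217.3) = 128.3
  N₂: 891.5 (inert)
  CO₂: 0 + 1(217.3) = 217.3
Total out = 1242 mol/s; y_N₂ = 891.5 / 1242 = 0.7179.

0.718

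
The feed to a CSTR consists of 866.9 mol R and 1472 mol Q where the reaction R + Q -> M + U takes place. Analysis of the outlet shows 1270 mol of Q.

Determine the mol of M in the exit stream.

For Q: n = n₀ − 1ξ → 1270 = 1472 − 1ξ, giving ξ = 202 mol.
Outlet amounts (n = n₀ + ν ξ):
  R: 866.9 − 1(202) = 664.9
  Q: 1472 − 1(202) = 1270
  M: 0 + 1(202) = 202
  U: 0 + 1(202) = 202

202 mol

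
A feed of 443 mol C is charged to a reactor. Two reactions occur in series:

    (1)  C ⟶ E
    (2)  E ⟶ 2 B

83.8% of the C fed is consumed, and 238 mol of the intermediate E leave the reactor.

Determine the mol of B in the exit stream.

Conversion of C: C consumed = 1ξ₁ = 0.838 × 443 → ξ₁ = 371.2 mol.
E balance: n_E = 0 + 1ξ₁ − 1ξ₂ = 238 → ξ₂ = (1·371.2 − 238)/1 = 133.2 mol.
Outlet amounts (n = n₀ + Σ ν·ξ):
  C: 443 − 1(371.2) = 71.77
  E: 0 + 1(371.2) − 1(133.2) = 238
  B: 0 + 2(133.2) = 266.5

266 mol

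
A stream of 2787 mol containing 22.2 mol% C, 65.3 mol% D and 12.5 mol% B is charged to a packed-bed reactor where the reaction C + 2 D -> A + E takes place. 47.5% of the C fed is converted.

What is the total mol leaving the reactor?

C reacted = 0.475 × 618.7 = 293.9 mol; ν_C = −1, so ξ = 293.9/1 = 293.9 mol.
Outlet amounts (n = n₀ + ν ξ):
  C: 618.7 − 1(293.9) = 324.8
  D: 1820 − 2(293.9) = 1232
  A: 0 + 1(293.9) = 293.9
  E: 0 + 1(293.9) = 293.9
  B: 348.4 (inert)
Total out = 324.8 + 1232 + 293.9 + 293.9 + 348.4 = 2493 mol.

2490 mol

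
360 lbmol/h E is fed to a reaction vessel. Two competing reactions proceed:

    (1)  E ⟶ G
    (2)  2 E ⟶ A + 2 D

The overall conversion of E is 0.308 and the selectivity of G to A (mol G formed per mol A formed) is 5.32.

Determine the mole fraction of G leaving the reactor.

0.215

Conversion of E: E consumed = 0.308 × 360 = 110.9 lbmol/h = 1ξ₁ + 2ξ₂.
Selectivity: 1ξ₁ / (1ξ₂) = 5.32 → ξ₁ = 5.32 ξ₂.
Substitute: (1·5.32 + 2) ξ₂ = 110.9 → ξ₂ = 15.15 lbmol/h, ξ₁ = 80.58 lbmol/h.
Outlet amounts (n = n₀ + Σ ν·ξ):
  E: 360 − 1(80.58) − 2(15.15) = 249.1
  G: 0 + 1(80.58) = 80.58
  A: 0 + 1(15.15) = 15.15
  D: 0 + 2(15.15) = 30.3
Total out = 375.1 lbmol/h; y_G = 80.58 / 375.1 = 0.2148.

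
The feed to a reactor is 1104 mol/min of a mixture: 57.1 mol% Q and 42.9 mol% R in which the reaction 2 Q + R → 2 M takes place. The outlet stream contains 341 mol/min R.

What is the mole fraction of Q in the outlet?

0.376

For R: n = n₀ − 1ξ → 341 = 473.6 − 1ξ, giving ξ = 132.6 mol/min.
Outlet amounts (n = n₀ + ν ξ):
  Q: 630.4 − 2(132.6) = 365.2
  R: 473.6 − 1(132.6) = 341
  M: 0 + 2(132.6) = 265.2
Total out = 971.4 mol/min; y_Q = 365.2 / 971.4 = 0.3759.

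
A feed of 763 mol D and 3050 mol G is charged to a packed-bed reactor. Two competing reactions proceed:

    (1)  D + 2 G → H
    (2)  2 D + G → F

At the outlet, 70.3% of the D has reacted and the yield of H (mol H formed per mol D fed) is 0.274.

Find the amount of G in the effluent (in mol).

2470 mol

Yield of H: 1ξ₁ / 763 = 0.274 → ξ₁ = 209.1 mol.
Conversion of D: 1ξ₁ + 2ξ₂ = 0.703 × 763 = 536.4 → ξ₂ = 163.7 mol.
Outlet amounts (n = n₀ + Σ ν·ξ):
  D: 763 − 1(209.1) − 2(163.7) = 226.6
  G: 3050 − 2(209.1) − 1(163.7) = 2468
  H: 0 + 1(209.1) = 209.1
  F: 0 + 1(163.7) = 163.7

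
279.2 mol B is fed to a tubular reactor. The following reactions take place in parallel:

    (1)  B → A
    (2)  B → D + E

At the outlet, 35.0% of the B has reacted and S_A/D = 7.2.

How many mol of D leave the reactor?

11.9 mol

Conversion of B: B consumed = 0.35 × 279.2 = 97.72 mol = 1ξ₁ + 1ξ₂.
Selectivity: 1ξ₁ / (1ξ₂) = 7.2 → ξ₁ = 7.2 ξ₂.
Substitute: (1·7.2 + 1) ξ₂ = 97.72 → ξ₂ = 11.92 mol, ξ₁ = 85.8 mol.
Outlet amounts (n = n₀ + Σ ν·ξ):
  B: 279.2 − 1(85.8) − 1(11.92) = 181.5
  A: 0 + 1(85.8) = 85.8
  D: 0 + 1(11.92) = 11.92
  E: 0 + 1(11.92) = 11.92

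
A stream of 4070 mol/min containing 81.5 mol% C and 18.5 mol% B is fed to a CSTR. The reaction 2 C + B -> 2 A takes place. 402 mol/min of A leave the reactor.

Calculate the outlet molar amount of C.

For A: n = n₀ + 2ξ → 402 = 0 + 2ξ, giving ξ = 201 mol/min.
Outlet amounts (n = n₀ + ν ξ):
  C: 3317 − 2(201) = 2915
  B: 753 − 1(201) = 552
  A: 0 + 2(201) = 402

2920 mol/min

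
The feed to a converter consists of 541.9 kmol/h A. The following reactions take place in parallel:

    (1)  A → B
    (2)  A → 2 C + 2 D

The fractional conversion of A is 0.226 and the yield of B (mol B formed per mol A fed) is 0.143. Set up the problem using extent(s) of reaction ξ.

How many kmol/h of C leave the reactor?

Yield of B: 1ξ₁ / 541.9 = 0.143 → ξ₁ = 77.49 kmol/h.
Conversion of A: 1ξ₁ + 1ξ₂ = 0.226 × 541.9 = 122.5 → ξ₂ = 44.98 kmol/h.
Outlet amounts (n = n₀ + Σ ν·ξ):
  A: 541.9 − 1(77.49) − 1(44.98) = 419.4
  B: 0 + 1(77.49) = 77.49
  C: 0 + 2(44.98) = 89.96
  D: 0 + 2(44.98) = 89.96

90 kmol/h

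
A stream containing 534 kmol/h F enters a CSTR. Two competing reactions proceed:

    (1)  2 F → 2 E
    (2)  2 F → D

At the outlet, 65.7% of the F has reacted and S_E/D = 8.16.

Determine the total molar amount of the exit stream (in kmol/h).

499 kmol/h

Conversion of F: F consumed = 0.657 × 534 = 350.8 kmol/h = 2ξ₁ + 2ξ₂.
Selectivity: 2ξ₁ / (1ξ₂) = 8.16 → ξ₁ = 4.08 ξ₂.
Substitute: (2·4.08 + 2) ξ₂ = 350.8 → ξ₂ = 34.53 kmol/h, ξ₁ = 140.9 kmol/h.
Outlet amounts (n = n₀ + Σ ν·ξ):
  F: 534 − 2(140.9) − 2(34.53) = 183.2
  E: 0 + 2(140.9) = 281.8
  D: 0 + 1(34.53) = 34.53
Total out = 183.2 + 281.8 + 34.53 = 499.5 kmol/h.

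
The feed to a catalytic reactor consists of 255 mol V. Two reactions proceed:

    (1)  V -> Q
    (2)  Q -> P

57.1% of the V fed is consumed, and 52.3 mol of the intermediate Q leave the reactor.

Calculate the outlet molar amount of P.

Conversion of V: V consumed = 1ξ₁ = 0.571 × 255 → ξ₁ = 145.6 mol.
Q balance: n_Q = 0 + 1ξ₁ − 1ξ₂ = 52.3 → ξ₂ = (1·145.6 − 52.3)/1 = 93.3 mol.
Outlet amounts (n = n₀ + Σ ν·ξ):
  V: 255 − 1(145.6) = 109.4
  Q: 0 + 1(145.6) − 1(93.3) = 52.3
  P: 0 + 1(93.3) = 93.3

93.3 mol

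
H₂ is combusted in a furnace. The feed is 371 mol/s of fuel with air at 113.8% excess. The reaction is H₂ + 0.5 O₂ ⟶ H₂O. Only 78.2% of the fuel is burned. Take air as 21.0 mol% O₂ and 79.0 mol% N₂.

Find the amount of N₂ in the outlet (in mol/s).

1490 mol/s

Stoichiometric O₂ = 0.5 × 371 = 185.5 mol/s; O₂ fed = 185.5 × 2.138 = 396.6 mol/s.
N₂ fed = 396.6 × 79/21 = 1492 mol/s.
Fuel reacted = 0.782 × 371 → ξ = 290.1 mol/s.
Outlet (n = n₀ + ν ξ):
  H₂: 371 − 1(290.1) = 80.88
  O₂: 396.6 − 0.5(290.1) = 251.5
  N₂: 1492 (inert)
  H₂O: 0 + 1(290.1) = 290.1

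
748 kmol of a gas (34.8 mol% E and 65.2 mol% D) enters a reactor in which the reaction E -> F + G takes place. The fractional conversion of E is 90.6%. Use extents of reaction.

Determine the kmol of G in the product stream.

236 kmol

E reacted = 0.906 × 260.3 = 235.8 kmol; ν_E = −1, so ξ = 235.8/1 = 235.8 kmol.
Outlet amounts (n = n₀ + ν ξ):
  E: 260.3 − 1(235.8) = 24.47
  F: 0 + 1(235.8) = 235.8
  G: 0 + 1(235.8) = 235.8
  D: 487.7 (inert)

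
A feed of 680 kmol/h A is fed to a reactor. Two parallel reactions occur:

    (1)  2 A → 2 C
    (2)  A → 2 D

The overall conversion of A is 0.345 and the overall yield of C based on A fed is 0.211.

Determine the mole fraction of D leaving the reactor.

0.236

Yield of C: 2ξ₁ / 680 = 0.211 → ξ₁ = 71.74 kmol/h.
Conversion of A: 2ξ₁ + 1ξ₂ = 0.345 × 680 = 234.6 → ξ₂ = 91.12 kmol/h.
Outlet amounts (n = n₀ + Σ ν·ξ):
  A: 680 − 2(71.74) − 1(91.12) = 445.4
  C: 0 + 2(71.74) = 143.5
  D: 0 + 2(91.12) = 182.2
Total out = 771.1 kmol/h; y_D = 182.2 / 771.1 = 0.2363.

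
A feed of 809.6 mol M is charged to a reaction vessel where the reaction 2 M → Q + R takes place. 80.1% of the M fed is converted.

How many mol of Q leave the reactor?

M reacted = 0.801 × 809.6 = 648.5 mol; ν_M = −2, so ξ = 648.5/2 = 324.2 mol.
Outlet amounts (n = n₀ + ν ξ):
  M: 809.6 − 2(324.2) = 161.1
  Q: 0 + 1(324.2) = 324.2
  R: 0 + 1(324.2) = 324.2

324 mol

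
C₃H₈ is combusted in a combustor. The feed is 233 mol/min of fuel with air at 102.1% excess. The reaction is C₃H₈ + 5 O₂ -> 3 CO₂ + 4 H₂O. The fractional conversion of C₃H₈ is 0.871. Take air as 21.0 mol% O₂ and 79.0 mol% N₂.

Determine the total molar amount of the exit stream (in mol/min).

Stoichiometric O₂ = 5 × 233 = 1165 mol/min; O₂ fed = 1165 × 2.021 = 2354 mol/min.
N₂ fed = 2354 × 79/21 = 8857 mol/min.
Fuel reacted = 0.871 × 233 → ξ = 202.9 mol/min.
Outlet (n = n₀ + ν ξ):
  C₃H₈: 233 − 1(202.9) = 30.06
  O₂: 2354 − 5(202.9) = 1340
  N₂: 8857 (inert)
  CO₂: 0 + 3(202.9) = 608.8
  H₂O: 0 + 4(202.9) = 811.8
Total out = 30.06 + 1340 + 8857 + 608.8 + 811.8 = 11650 mol/min.

11600 mol/min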